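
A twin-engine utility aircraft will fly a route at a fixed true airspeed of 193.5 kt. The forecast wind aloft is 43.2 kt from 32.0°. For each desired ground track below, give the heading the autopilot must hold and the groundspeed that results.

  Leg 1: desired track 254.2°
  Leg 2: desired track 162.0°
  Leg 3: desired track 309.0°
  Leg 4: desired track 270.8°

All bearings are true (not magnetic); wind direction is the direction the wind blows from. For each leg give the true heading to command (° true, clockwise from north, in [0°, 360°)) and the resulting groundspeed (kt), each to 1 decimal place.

Leg 1: desired track 254.2°; wind correction +8.6° → command heading 262.8°, groundspeed 223.3 kt
Leg 2: desired track 162.0°; wind correction -9.8° → command heading 152.2°, groundspeed 218.4 kt
Leg 3: desired track 309.0°; wind correction +12.8° → command heading 321.8°, groundspeed 183.4 kt
Leg 4: desired track 270.8°; wind correction +11.0° → command heading 281.8°, groundspeed 212.3 kt

Leg 1: heading=262.8°, groundspeed=223.3 kt
Leg 2: heading=152.2°, groundspeed=218.4 kt
Leg 3: heading=321.8°, groundspeed=183.4 kt
Leg 4: heading=281.8°, groundspeed=212.3 kt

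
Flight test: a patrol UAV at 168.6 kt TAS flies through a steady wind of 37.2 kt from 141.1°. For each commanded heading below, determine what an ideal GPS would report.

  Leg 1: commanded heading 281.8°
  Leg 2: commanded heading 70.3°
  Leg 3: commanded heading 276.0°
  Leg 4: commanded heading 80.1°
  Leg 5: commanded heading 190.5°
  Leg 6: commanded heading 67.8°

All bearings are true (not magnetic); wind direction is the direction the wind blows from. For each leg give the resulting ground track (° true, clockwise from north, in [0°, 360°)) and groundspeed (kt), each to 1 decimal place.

Leg 1: heading 281.8°; drift +6.8° → track 288.6°, groundspeed 198.8 kt
Leg 2: heading 70.3°; drift -12.7° → track 57.6°, groundspeed 160.3 kt
Leg 3: heading 276.0°; drift +7.7° → track 283.7°, groundspeed 196.6 kt
Leg 4: heading 80.1°; drift -12.2° → track 67.9°, groundspeed 154.0 kt
Leg 5: heading 190.5°; drift +11.1° → track 201.6°, groundspeed 147.1 kt
Leg 6: heading 67.8°; drift -12.7° → track 55.1°, groundspeed 161.9 kt

Leg 1: track=288.6°, groundspeed=198.8 kt
Leg 2: track=57.6°, groundspeed=160.3 kt
Leg 3: track=283.7°, groundspeed=196.6 kt
Leg 4: track=67.9°, groundspeed=154.0 kt
Leg 5: track=201.6°, groundspeed=147.1 kt
Leg 6: track=55.1°, groundspeed=161.9 kt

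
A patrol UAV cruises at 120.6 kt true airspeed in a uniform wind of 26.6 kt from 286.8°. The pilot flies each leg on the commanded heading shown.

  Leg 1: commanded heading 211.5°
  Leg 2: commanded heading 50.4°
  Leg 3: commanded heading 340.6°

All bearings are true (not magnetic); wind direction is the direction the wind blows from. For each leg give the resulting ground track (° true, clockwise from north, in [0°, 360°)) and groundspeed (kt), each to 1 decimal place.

Leg 1: heading 211.5°; drift -12.7° → track 198.8°, groundspeed 116.7 kt
Leg 2: heading 50.4°; drift +9.3° → track 59.7°, groundspeed 137.1 kt
Leg 3: heading 340.6°; drift +11.6° → track 352.2°, groundspeed 107.1 kt

Leg 1: track=198.8°, groundspeed=116.7 kt
Leg 2: track=59.7°, groundspeed=137.1 kt
Leg 3: track=352.2°, groundspeed=107.1 kt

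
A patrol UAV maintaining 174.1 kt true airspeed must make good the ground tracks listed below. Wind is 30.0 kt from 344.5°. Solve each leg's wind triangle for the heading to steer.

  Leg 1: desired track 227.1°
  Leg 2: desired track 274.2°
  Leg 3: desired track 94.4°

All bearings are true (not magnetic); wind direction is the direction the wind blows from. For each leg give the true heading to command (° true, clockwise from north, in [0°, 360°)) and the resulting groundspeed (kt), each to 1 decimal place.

Leg 1: desired track 227.1°; wind correction +8.8° → command heading 235.9°, groundspeed 185.9 kt
Leg 2: desired track 274.2°; wind correction +9.3° → command heading 283.5°, groundspeed 161.7 kt
Leg 3: desired track 94.4°; wind correction -9.3° → command heading 85.1°, groundspeed 182.0 kt

Leg 1: heading=235.9°, groundspeed=185.9 kt
Leg 2: heading=283.5°, groundspeed=161.7 kt
Leg 3: heading=85.1°, groundspeed=182.0 kt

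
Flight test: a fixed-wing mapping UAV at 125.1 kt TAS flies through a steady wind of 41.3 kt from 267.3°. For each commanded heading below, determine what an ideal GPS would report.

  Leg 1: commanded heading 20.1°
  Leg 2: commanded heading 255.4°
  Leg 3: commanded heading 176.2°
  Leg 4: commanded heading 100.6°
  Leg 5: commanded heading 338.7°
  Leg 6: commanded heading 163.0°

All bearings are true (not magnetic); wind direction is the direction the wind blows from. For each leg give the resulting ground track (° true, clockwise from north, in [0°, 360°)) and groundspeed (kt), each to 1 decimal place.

Leg 1: track=35.2°, groundspeed=146.2 kt
Leg 2: track=249.7°, groundspeed=85.1 kt
Leg 3: track=158.0°, groundspeed=132.5 kt
Leg 4: track=97.3°, groundspeed=165.6 kt
Leg 5: track=358.0°, groundspeed=118.6 kt
Leg 6: track=146.5°, groundspeed=141.1 kt

Leg 1: heading 20.1°; drift +15.1° → track 35.2°, groundspeed 146.2 kt
Leg 2: heading 255.4°; drift -5.7° → track 249.7°, groundspeed 85.1 kt
Leg 3: heading 176.2°; drift -18.2° → track 158.0°, groundspeed 132.5 kt
Leg 4: heading 100.6°; drift -3.3° → track 97.3°, groundspeed 165.6 kt
Leg 5: heading 338.7°; drift +19.3° → track 358.0°, groundspeed 118.6 kt
Leg 6: heading 163.0°; drift -16.5° → track 146.5°, groundspeed 141.1 kt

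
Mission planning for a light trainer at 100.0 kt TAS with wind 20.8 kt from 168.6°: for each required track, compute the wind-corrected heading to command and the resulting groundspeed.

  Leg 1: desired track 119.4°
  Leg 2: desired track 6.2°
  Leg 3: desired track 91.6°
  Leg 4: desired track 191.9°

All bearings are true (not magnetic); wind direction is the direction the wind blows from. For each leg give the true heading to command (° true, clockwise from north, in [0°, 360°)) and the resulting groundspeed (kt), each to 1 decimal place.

Leg 1: desired track 119.4°; wind correction +9.1° → command heading 128.5°, groundspeed 85.2 kt
Leg 2: desired track 6.2°; wind correction +3.6° → command heading 9.8°, groundspeed 119.6 kt
Leg 3: desired track 91.6°; wind correction +11.7° → command heading 103.3°, groundspeed 93.2 kt
Leg 4: desired track 191.9°; wind correction -4.7° → command heading 187.2°, groundspeed 80.6 kt

Leg 1: heading=128.5°, groundspeed=85.2 kt
Leg 2: heading=9.8°, groundspeed=119.6 kt
Leg 3: heading=103.3°, groundspeed=93.2 kt
Leg 4: heading=187.2°, groundspeed=80.6 kt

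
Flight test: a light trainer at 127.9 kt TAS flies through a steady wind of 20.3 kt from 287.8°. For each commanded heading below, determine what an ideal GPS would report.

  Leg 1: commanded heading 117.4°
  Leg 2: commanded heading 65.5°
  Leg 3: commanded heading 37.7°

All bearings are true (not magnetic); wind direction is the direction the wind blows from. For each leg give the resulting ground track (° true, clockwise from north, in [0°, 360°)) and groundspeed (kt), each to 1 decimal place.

Leg 1: track=116.1°, groundspeed=148.0 kt
Leg 2: track=71.0°, groundspeed=143.6 kt
Leg 3: track=45.8°, groundspeed=136.2 kt

Leg 1: heading 117.4°; drift -1.3° → track 116.1°, groundspeed 148.0 kt
Leg 2: heading 65.5°; drift +5.5° → track 71.0°, groundspeed 143.6 kt
Leg 3: heading 37.7°; drift +8.1° → track 45.8°, groundspeed 136.2 kt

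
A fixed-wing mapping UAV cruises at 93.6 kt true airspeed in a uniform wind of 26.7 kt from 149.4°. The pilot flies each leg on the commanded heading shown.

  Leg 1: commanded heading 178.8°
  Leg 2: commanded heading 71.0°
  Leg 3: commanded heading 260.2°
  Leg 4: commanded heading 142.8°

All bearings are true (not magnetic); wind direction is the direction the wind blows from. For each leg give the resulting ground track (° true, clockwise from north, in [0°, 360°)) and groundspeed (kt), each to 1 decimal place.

Leg 1: heading 178.8°; drift +10.6° → track 189.4°, groundspeed 71.5 kt
Leg 2: heading 71.0°; drift -16.5° → track 54.5°, groundspeed 92.0 kt
Leg 3: heading 260.2°; drift +13.6° → track 273.8°, groundspeed 106.1 kt
Leg 4: heading 142.8°; drift -2.6° → track 140.2°, groundspeed 67.1 kt

Leg 1: track=189.4°, groundspeed=71.5 kt
Leg 2: track=54.5°, groundspeed=92.0 kt
Leg 3: track=273.8°, groundspeed=106.1 kt
Leg 4: track=140.2°, groundspeed=67.1 kt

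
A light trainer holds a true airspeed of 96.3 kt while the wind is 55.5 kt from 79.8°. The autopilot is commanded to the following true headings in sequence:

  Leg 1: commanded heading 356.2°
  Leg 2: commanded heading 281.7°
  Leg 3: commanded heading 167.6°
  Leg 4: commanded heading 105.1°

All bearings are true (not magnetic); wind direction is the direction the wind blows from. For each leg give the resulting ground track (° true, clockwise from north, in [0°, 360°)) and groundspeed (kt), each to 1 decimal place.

Leg 1: track=324.7°, groundspeed=105.7 kt
Leg 2: track=273.7°, groundspeed=149.2 kt
Leg 3: track=198.1°, groundspeed=109.3 kt
Leg 4: track=132.3°, groundspeed=51.9 kt

Leg 1: heading 356.2°; drift -31.5° → track 324.7°, groundspeed 105.7 kt
Leg 2: heading 281.7°; drift -8.0° → track 273.7°, groundspeed 149.2 kt
Leg 3: heading 167.6°; drift +30.5° → track 198.1°, groundspeed 109.3 kt
Leg 4: heading 105.1°; drift +27.2° → track 132.3°, groundspeed 51.9 kt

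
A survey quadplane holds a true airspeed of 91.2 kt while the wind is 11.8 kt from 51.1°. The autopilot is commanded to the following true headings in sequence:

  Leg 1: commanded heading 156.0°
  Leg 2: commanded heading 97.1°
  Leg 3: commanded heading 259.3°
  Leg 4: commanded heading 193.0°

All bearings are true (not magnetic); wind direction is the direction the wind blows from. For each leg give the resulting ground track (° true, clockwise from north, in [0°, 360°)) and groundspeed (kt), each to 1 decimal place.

Leg 1: heading 156.0°; drift +6.9° → track 162.9°, groundspeed 94.9 kt
Leg 2: heading 97.1°; drift +5.8° → track 102.9°, groundspeed 83.4 kt
Leg 3: heading 259.3°; drift -3.1° → track 256.2°, groundspeed 101.8 kt
Leg 4: heading 193.0°; drift +4.1° → track 197.1°, groundspeed 100.7 kt

Leg 1: track=162.9°, groundspeed=94.9 kt
Leg 2: track=102.9°, groundspeed=83.4 kt
Leg 3: track=256.2°, groundspeed=101.8 kt
Leg 4: track=197.1°, groundspeed=100.7 kt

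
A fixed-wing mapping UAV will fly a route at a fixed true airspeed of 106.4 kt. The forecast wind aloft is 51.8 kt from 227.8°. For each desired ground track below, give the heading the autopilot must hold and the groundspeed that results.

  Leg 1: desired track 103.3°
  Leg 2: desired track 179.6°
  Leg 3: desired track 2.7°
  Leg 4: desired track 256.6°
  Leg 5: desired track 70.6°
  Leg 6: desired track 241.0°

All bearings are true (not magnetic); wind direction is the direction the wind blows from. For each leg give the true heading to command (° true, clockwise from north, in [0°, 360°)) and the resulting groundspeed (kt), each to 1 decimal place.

Leg 1: desired track 103.3°; wind correction +23.7° → command heading 127.0°, groundspeed 126.8 kt
Leg 2: desired track 179.6°; wind correction +21.3° → command heading 200.9°, groundspeed 64.6 kt
Leg 3: desired track 2.7°; wind correction -20.2° → command heading 342.5°, groundspeed 136.4 kt
Leg 4: desired track 256.6°; wind correction -13.6° → command heading 243.0°, groundspeed 58.0 kt
Leg 5: desired track 70.6°; wind correction +10.9° → command heading 81.5°, groundspeed 152.2 kt
Leg 6: desired track 241.0°; wind correction -6.4° → command heading 234.6°, groundspeed 55.3 kt

Leg 1: heading=127.0°, groundspeed=126.8 kt
Leg 2: heading=200.9°, groundspeed=64.6 kt
Leg 3: heading=342.5°, groundspeed=136.4 kt
Leg 4: heading=243.0°, groundspeed=58.0 kt
Leg 5: heading=81.5°, groundspeed=152.2 kt
Leg 6: heading=234.6°, groundspeed=55.3 kt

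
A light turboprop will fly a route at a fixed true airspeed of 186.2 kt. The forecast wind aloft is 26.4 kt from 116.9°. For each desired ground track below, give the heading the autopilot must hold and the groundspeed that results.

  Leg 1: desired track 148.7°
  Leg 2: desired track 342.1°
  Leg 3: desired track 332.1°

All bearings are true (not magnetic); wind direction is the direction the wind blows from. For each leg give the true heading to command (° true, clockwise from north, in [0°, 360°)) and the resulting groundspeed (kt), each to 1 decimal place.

Leg 1: desired track 148.7°; wind correction -4.3° → command heading 144.4°, groundspeed 163.2 kt
Leg 2: desired track 342.1°; wind correction +5.8° → command heading 347.9°, groundspeed 203.9 kt
Leg 3: desired track 332.1°; wind correction +4.7° → command heading 336.8°, groundspeed 207.1 kt

Leg 1: heading=144.4°, groundspeed=163.2 kt
Leg 2: heading=347.9°, groundspeed=203.9 kt
Leg 3: heading=336.8°, groundspeed=207.1 kt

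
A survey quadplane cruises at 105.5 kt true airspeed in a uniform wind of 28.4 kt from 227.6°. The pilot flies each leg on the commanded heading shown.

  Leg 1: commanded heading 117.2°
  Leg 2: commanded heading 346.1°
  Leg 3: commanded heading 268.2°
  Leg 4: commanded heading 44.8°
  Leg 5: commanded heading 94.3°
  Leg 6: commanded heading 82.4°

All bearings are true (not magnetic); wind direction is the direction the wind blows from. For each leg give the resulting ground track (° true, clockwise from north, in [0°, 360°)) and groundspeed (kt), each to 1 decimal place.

Leg 1: track=104.2°, groundspeed=118.4 kt
Leg 2: track=357.9°, groundspeed=121.6 kt
Leg 3: track=280.6°, groundspeed=85.9 kt
Leg 4: track=45.4°, groundspeed=133.9 kt
Leg 5: track=84.9°, groundspeed=126.7 kt
Leg 6: track=75.2°, groundspeed=129.8 kt

Leg 1: heading 117.2°; drift -13.0° → track 104.2°, groundspeed 118.4 kt
Leg 2: heading 346.1°; drift +11.8° → track 357.9°, groundspeed 121.6 kt
Leg 3: heading 268.2°; drift +12.4° → track 280.6°, groundspeed 85.9 kt
Leg 4: heading 44.8°; drift +0.6° → track 45.4°, groundspeed 133.9 kt
Leg 5: heading 94.3°; drift -9.4° → track 84.9°, groundspeed 126.7 kt
Leg 6: heading 82.4°; drift -7.2° → track 75.2°, groundspeed 129.8 kt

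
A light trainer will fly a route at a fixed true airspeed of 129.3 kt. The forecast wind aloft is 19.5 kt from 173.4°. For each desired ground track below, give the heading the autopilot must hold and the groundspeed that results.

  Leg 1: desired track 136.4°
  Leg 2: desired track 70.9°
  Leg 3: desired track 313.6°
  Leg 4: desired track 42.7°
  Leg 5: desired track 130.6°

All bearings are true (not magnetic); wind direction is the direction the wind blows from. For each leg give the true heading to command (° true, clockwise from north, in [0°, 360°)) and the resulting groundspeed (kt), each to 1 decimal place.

Leg 1: heading=141.6°, groundspeed=113.2 kt
Leg 2: heading=79.4°, groundspeed=132.1 kt
Leg 3: heading=308.1°, groundspeed=143.7 kt
Leg 4: heading=49.3°, groundspeed=141.2 kt
Leg 5: heading=136.5°, groundspeed=114.3 kt

Leg 1: desired track 136.4°; wind correction +5.2° → command heading 141.6°, groundspeed 113.2 kt
Leg 2: desired track 70.9°; wind correction +8.5° → command heading 79.4°, groundspeed 132.1 kt
Leg 3: desired track 313.6°; wind correction -5.5° → command heading 308.1°, groundspeed 143.7 kt
Leg 4: desired track 42.7°; wind correction +6.6° → command heading 49.3°, groundspeed 141.2 kt
Leg 5: desired track 130.6°; wind correction +5.9° → command heading 136.5°, groundspeed 114.3 kt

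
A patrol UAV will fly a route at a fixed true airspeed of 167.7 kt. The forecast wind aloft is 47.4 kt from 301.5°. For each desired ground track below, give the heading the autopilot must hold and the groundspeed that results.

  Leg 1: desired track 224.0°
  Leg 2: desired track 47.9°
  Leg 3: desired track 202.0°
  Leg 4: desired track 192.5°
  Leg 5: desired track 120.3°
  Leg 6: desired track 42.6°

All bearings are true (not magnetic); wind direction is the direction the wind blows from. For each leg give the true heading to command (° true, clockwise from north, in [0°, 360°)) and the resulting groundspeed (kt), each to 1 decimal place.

Leg 1: heading=240.0°, groundspeed=150.9 kt
Leg 2: heading=32.2°, groundspeed=174.8 kt
Leg 3: heading=218.2°, groundspeed=168.9 kt
Leg 4: heading=208.0°, groundspeed=177.0 kt
Leg 5: heading=120.0°, groundspeed=215.1 kt
Leg 6: heading=26.5°, groundspeed=170.2 kt

Leg 1: desired track 224.0°; wind correction +16.0° → command heading 240.0°, groundspeed 150.9 kt
Leg 2: desired track 47.9°; wind correction -15.7° → command heading 32.2°, groundspeed 174.8 kt
Leg 3: desired track 202.0°; wind correction +16.2° → command heading 218.2°, groundspeed 168.9 kt
Leg 4: desired track 192.5°; wind correction +15.5° → command heading 208.0°, groundspeed 177.0 kt
Leg 5: desired track 120.3°; wind correction -0.3° → command heading 120.0°, groundspeed 215.1 kt
Leg 6: desired track 42.6°; wind correction -16.1° → command heading 26.5°, groundspeed 170.2 kt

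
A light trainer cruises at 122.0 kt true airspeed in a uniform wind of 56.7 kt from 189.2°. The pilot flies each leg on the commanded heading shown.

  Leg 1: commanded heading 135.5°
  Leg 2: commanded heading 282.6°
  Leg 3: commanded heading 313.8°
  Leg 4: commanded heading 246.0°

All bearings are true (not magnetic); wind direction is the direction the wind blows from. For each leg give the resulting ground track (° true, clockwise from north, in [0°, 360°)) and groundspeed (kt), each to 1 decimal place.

Leg 1: track=108.2°, groundspeed=99.5 kt
Leg 2: track=306.9°, groundspeed=137.5 kt
Leg 3: track=330.6°, groundspeed=161.1 kt
Leg 4: track=273.5°, groundspeed=102.6 kt

Leg 1: heading 135.5°; drift -27.3° → track 108.2°, groundspeed 99.5 kt
Leg 2: heading 282.6°; drift +24.3° → track 306.9°, groundspeed 137.5 kt
Leg 3: heading 313.8°; drift +16.8° → track 330.6°, groundspeed 161.1 kt
Leg 4: heading 246.0°; drift +27.5° → track 273.5°, groundspeed 102.6 kt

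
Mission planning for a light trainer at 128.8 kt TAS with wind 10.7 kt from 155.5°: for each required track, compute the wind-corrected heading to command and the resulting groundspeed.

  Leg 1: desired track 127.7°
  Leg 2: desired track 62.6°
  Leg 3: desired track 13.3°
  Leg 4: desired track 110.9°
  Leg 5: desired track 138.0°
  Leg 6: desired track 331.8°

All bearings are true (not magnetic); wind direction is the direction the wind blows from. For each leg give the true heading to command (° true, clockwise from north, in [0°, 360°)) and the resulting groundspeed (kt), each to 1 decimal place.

Leg 1: heading=129.9°, groundspeed=119.2 kt
Leg 2: heading=67.4°, groundspeed=128.9 kt
Leg 3: heading=16.2°, groundspeed=137.1 kt
Leg 4: heading=114.2°, groundspeed=121.0 kt
Leg 5: heading=139.4°, groundspeed=118.6 kt
Leg 6: heading=331.5°, groundspeed=139.5 kt

Leg 1: desired track 127.7°; wind correction +2.2° → command heading 129.9°, groundspeed 119.2 kt
Leg 2: desired track 62.6°; wind correction +4.8° → command heading 67.4°, groundspeed 128.9 kt
Leg 3: desired track 13.3°; wind correction +2.9° → command heading 16.2°, groundspeed 137.1 kt
Leg 4: desired track 110.9°; wind correction +3.3° → command heading 114.2°, groundspeed 121.0 kt
Leg 5: desired track 138.0°; wind correction +1.4° → command heading 139.4°, groundspeed 118.6 kt
Leg 6: desired track 331.8°; wind correction -0.3° → command heading 331.5°, groundspeed 139.5 kt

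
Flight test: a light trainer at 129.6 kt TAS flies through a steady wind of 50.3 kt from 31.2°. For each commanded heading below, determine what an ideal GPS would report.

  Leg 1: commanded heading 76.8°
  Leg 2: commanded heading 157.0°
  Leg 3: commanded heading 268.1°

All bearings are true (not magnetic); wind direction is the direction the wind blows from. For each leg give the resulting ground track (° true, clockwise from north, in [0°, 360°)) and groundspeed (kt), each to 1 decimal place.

Leg 1: track=97.6°, groundspeed=101.0 kt
Leg 2: track=171.4°, groundspeed=164.2 kt
Leg 3: track=253.1°, groundspeed=162.6 kt

Leg 1: heading 76.8°; drift +20.8° → track 97.6°, groundspeed 101.0 kt
Leg 2: heading 157.0°; drift +14.4° → track 171.4°, groundspeed 164.2 kt
Leg 3: heading 268.1°; drift -15.0° → track 253.1°, groundspeed 162.6 kt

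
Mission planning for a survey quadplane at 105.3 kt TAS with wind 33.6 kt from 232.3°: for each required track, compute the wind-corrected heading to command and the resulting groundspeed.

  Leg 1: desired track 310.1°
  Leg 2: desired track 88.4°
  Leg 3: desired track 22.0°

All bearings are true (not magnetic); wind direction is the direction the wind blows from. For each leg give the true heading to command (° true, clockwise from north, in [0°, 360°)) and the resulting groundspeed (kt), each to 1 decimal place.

Leg 1: heading=291.9°, groundspeed=92.9 kt
Leg 2: heading=99.2°, groundspeed=130.6 kt
Leg 3: heading=12.7°, groundspeed=132.9 kt

Leg 1: desired track 310.1°; wind correction -18.2° → command heading 291.9°, groundspeed 92.9 kt
Leg 2: desired track 88.4°; wind correction +10.8° → command heading 99.2°, groundspeed 130.6 kt
Leg 3: desired track 22.0°; wind correction -9.3° → command heading 12.7°, groundspeed 132.9 kt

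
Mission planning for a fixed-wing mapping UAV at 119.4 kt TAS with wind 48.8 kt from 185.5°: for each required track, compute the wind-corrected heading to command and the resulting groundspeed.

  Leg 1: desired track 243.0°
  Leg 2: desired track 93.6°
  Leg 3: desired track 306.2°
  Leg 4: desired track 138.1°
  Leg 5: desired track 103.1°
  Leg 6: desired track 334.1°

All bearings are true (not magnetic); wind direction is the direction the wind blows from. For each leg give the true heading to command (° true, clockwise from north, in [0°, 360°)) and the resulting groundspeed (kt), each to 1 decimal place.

Leg 1: desired track 243.0°; wind correction -20.2° → command heading 222.8°, groundspeed 85.9 kt
Leg 2: desired track 93.6°; wind correction +24.1° → command heading 117.7°, groundspeed 110.6 kt
Leg 3: desired track 306.2°; wind correction -20.6° → command heading 285.6°, groundspeed 136.7 kt
Leg 4: desired track 138.1°; wind correction +17.5° → command heading 155.6°, groundspeed 80.8 kt
Leg 5: desired track 103.1°; wind correction +23.9° → command heading 127.0°, groundspeed 102.7 kt
Leg 6: desired track 334.1°; wind correction -12.3° → command heading 321.8°, groundspeed 158.3 kt

Leg 1: heading=222.8°, groundspeed=85.9 kt
Leg 2: heading=117.7°, groundspeed=110.6 kt
Leg 3: heading=285.6°, groundspeed=136.7 kt
Leg 4: heading=155.6°, groundspeed=80.8 kt
Leg 5: heading=127.0°, groundspeed=102.7 kt
Leg 6: heading=321.8°, groundspeed=158.3 kt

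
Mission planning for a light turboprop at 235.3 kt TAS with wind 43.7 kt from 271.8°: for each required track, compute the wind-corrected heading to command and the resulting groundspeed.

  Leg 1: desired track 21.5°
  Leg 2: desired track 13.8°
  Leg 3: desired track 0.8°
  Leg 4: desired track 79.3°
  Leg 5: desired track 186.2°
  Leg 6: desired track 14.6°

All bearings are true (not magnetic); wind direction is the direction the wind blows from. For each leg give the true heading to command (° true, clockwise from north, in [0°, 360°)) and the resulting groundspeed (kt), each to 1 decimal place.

Leg 1: desired track 21.5°; wind correction -10.1° → command heading 11.4°, groundspeed 246.4 kt
Leg 2: desired track 13.8°; wind correction -10.5° → command heading 3.3°, groundspeed 240.5 kt
Leg 3: desired track 0.8°; wind correction -10.7° → command heading 350.1°, groundspeed 230.4 kt
Leg 4: desired track 79.3°; wind correction -2.3° → command heading 77.0°, groundspeed 277.8 kt
Leg 5: desired track 186.2°; wind correction +10.7° → command heading 196.9°, groundspeed 227.9 kt
Leg 6: desired track 14.6°; wind correction -10.4° → command heading 4.2°, groundspeed 241.1 kt

Leg 1: heading=11.4°, groundspeed=246.4 kt
Leg 2: heading=3.3°, groundspeed=240.5 kt
Leg 3: heading=350.1°, groundspeed=230.4 kt
Leg 4: heading=77.0°, groundspeed=277.8 kt
Leg 5: heading=196.9°, groundspeed=227.9 kt
Leg 6: heading=4.2°, groundspeed=241.1 kt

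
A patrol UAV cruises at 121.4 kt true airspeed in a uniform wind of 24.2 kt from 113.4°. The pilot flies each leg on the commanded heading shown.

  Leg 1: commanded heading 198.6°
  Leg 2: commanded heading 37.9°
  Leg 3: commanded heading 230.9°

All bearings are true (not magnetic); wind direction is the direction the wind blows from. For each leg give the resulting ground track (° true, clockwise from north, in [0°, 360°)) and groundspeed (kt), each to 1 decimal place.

Leg 1: heading 198.6°; drift +11.4° → track 210.0°, groundspeed 121.8 kt
Leg 2: heading 37.9°; drift -11.5° → track 26.4°, groundspeed 117.7 kt
Leg 3: heading 230.9°; drift +9.2° → track 240.1°, groundspeed 134.3 kt

Leg 1: track=210.0°, groundspeed=121.8 kt
Leg 2: track=26.4°, groundspeed=117.7 kt
Leg 3: track=240.1°, groundspeed=134.3 kt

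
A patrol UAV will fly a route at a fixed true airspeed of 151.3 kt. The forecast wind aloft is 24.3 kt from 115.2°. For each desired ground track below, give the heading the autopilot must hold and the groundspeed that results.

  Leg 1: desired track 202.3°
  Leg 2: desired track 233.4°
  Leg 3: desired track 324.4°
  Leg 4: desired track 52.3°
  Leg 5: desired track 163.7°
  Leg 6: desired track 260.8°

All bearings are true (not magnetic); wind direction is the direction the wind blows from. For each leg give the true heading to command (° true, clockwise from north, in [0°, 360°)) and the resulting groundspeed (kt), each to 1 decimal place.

Leg 1: heading=193.1°, groundspeed=148.1 kt
Leg 2: heading=225.3°, groundspeed=161.3 kt
Leg 3: heading=328.9°, groundspeed=172.0 kt
Leg 4: heading=60.5°, groundspeed=138.7 kt
Leg 5: heading=156.8°, groundspeed=134.1 kt
Leg 6: heading=255.6°, groundspeed=170.7 kt

Leg 1: desired track 202.3°; wind correction -9.2° → command heading 193.1°, groundspeed 148.1 kt
Leg 2: desired track 233.4°; wind correction -8.1° → command heading 225.3°, groundspeed 161.3 kt
Leg 3: desired track 324.4°; wind correction +4.5° → command heading 328.9°, groundspeed 172.0 kt
Leg 4: desired track 52.3°; wind correction +8.2° → command heading 60.5°, groundspeed 138.7 kt
Leg 5: desired track 163.7°; wind correction -6.9° → command heading 156.8°, groundspeed 134.1 kt
Leg 6: desired track 260.8°; wind correction -5.2° → command heading 255.6°, groundspeed 170.7 kt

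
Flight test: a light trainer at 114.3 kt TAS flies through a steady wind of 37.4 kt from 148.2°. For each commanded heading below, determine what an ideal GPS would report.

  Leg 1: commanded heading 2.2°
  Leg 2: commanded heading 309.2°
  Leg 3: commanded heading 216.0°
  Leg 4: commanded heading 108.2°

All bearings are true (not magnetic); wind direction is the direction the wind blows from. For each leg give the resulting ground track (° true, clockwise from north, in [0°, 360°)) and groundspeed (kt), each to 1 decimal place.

Leg 1: track=354.0°, groundspeed=146.8 kt
Leg 2: track=313.9°, groundspeed=150.2 kt
Leg 3: track=235.1°, groundspeed=106.0 kt
Leg 4: track=92.5°, groundspeed=89.0 kt

Leg 1: heading 2.2°; drift -8.2° → track 354.0°, groundspeed 146.8 kt
Leg 2: heading 309.2°; drift +4.7° → track 313.9°, groundspeed 150.2 kt
Leg 3: heading 216.0°; drift +19.1° → track 235.1°, groundspeed 106.0 kt
Leg 4: heading 108.2°; drift -15.7° → track 92.5°, groundspeed 89.0 kt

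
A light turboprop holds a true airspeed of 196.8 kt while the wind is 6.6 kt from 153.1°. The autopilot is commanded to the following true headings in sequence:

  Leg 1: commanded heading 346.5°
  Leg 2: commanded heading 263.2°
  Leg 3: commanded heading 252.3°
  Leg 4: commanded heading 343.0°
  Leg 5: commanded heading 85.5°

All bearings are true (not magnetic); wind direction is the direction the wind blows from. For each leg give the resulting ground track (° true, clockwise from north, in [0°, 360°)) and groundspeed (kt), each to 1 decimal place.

Leg 1: heading 346.5°; drift -0.4° → track 346.1°, groundspeed 203.2 kt
Leg 2: heading 263.2°; drift +1.8° → track 265.0°, groundspeed 199.2 kt
Leg 3: heading 252.3°; drift +1.9° → track 254.2°, groundspeed 198.0 kt
Leg 4: heading 343.0°; drift -0.3° → track 342.7°, groundspeed 203.3 kt
Leg 5: heading 85.5°; drift -1.8° → track 83.7°, groundspeed 194.4 kt

Leg 1: track=346.1°, groundspeed=203.2 kt
Leg 2: track=265.0°, groundspeed=199.2 kt
Leg 3: track=254.2°, groundspeed=198.0 kt
Leg 4: track=342.7°, groundspeed=203.3 kt
Leg 5: track=83.7°, groundspeed=194.4 kt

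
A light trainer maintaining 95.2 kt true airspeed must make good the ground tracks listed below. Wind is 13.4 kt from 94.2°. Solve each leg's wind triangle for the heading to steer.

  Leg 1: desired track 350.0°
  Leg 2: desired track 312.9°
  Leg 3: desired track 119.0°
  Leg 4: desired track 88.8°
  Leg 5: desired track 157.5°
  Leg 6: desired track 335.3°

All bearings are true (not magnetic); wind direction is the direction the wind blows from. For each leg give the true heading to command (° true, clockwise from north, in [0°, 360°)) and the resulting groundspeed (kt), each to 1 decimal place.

Leg 1: heading=357.8°, groundspeed=97.6 kt
Leg 2: heading=317.9°, groundspeed=105.3 kt
Leg 3: heading=115.6°, groundspeed=82.9 kt
Leg 4: heading=89.6°, groundspeed=81.9 kt
Leg 5: heading=150.3°, groundspeed=88.4 kt
Leg 6: heading=342.4°, groundspeed=101.0 kt

Leg 1: desired track 350.0°; wind correction +7.8° → command heading 357.8°, groundspeed 97.6 kt
Leg 2: desired track 312.9°; wind correction +5.0° → command heading 317.9°, groundspeed 105.3 kt
Leg 3: desired track 119.0°; wind correction -3.4° → command heading 115.6°, groundspeed 82.9 kt
Leg 4: desired track 88.8°; wind correction +0.8° → command heading 89.6°, groundspeed 81.9 kt
Leg 5: desired track 157.5°; wind correction -7.2° → command heading 150.3°, groundspeed 88.4 kt
Leg 6: desired track 335.3°; wind correction +7.1° → command heading 342.4°, groundspeed 101.0 kt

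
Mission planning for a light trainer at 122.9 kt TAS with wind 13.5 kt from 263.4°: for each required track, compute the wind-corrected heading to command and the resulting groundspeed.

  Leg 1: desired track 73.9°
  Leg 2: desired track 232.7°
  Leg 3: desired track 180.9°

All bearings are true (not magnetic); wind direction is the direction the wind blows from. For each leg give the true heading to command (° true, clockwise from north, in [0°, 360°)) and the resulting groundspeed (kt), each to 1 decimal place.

Leg 1: desired track 73.9°; wind correction -1.0° → command heading 72.9°, groundspeed 136.2 kt
Leg 2: desired track 232.7°; wind correction +3.2° → command heading 235.9°, groundspeed 111.1 kt
Leg 3: desired track 180.9°; wind correction +6.3° → command heading 187.2°, groundspeed 120.4 kt

Leg 1: heading=72.9°, groundspeed=136.2 kt
Leg 2: heading=235.9°, groundspeed=111.1 kt
Leg 3: heading=187.2°, groundspeed=120.4 kt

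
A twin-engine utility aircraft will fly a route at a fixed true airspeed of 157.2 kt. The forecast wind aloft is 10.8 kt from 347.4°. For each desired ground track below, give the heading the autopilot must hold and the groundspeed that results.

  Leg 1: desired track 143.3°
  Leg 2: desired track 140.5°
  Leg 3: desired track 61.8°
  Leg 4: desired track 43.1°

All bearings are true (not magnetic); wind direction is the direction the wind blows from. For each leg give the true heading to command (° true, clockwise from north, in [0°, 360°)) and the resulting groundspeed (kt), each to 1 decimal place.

Leg 1: heading=141.7°, groundspeed=167.0 kt
Leg 2: heading=138.7°, groundspeed=166.8 kt
Leg 3: heading=58.0°, groundspeed=154.0 kt
Leg 4: heading=39.8°, groundspeed=150.9 kt

Leg 1: desired track 143.3°; wind correction -1.6° → command heading 141.7°, groundspeed 167.0 kt
Leg 2: desired track 140.5°; wind correction -1.8° → command heading 138.7°, groundspeed 166.8 kt
Leg 3: desired track 61.8°; wind correction -3.8° → command heading 58.0°, groundspeed 154.0 kt
Leg 4: desired track 43.1°; wind correction -3.3° → command heading 39.8°, groundspeed 150.9 kt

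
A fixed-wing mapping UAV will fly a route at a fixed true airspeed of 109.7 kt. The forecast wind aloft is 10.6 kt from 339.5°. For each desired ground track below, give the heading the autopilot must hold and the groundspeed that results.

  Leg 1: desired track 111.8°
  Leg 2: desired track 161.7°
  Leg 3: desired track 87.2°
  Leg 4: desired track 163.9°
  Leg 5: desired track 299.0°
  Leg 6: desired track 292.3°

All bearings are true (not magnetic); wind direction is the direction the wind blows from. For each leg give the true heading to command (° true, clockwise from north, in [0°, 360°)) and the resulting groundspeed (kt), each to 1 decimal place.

Leg 1: desired track 111.8°; wind correction -4.1° → command heading 107.7°, groundspeed 116.6 kt
Leg 2: desired track 161.7°; wind correction +0.2° → command heading 161.9°, groundspeed 120.3 kt
Leg 3: desired track 87.2°; wind correction -5.3° → command heading 81.9°, groundspeed 112.5 kt
Leg 4: desired track 163.9°; wind correction +0.4° → command heading 164.3°, groundspeed 120.3 kt
Leg 5: desired track 299.0°; wind correction +3.6° → command heading 302.6°, groundspeed 101.4 kt
Leg 6: desired track 292.3°; wind correction +4.1° → command heading 296.4°, groundspeed 102.2 kt

Leg 1: heading=107.7°, groundspeed=116.6 kt
Leg 2: heading=161.9°, groundspeed=120.3 kt
Leg 3: heading=81.9°, groundspeed=112.5 kt
Leg 4: heading=164.3°, groundspeed=120.3 kt
Leg 5: heading=302.6°, groundspeed=101.4 kt
Leg 6: heading=296.4°, groundspeed=102.2 kt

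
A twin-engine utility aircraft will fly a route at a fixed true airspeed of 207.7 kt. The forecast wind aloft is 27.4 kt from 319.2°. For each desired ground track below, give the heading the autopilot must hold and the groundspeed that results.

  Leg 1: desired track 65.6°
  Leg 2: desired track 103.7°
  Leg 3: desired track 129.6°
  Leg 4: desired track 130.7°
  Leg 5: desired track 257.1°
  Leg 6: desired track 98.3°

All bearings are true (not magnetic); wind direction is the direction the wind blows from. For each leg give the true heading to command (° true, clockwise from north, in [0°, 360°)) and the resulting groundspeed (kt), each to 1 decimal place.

Leg 1: heading=58.3°, groundspeed=213.8 kt
Leg 2: heading=99.3°, groundspeed=229.4 kt
Leg 3: heading=128.3°, groundspeed=234.7 kt
Leg 4: heading=129.6°, groundspeed=234.8 kt
Leg 5: heading=263.8°, groundspeed=193.5 kt
Leg 6: heading=93.3°, groundspeed=227.6 kt

Leg 1: desired track 65.6°; wind correction -7.3° → command heading 58.3°, groundspeed 213.8 kt
Leg 2: desired track 103.7°; wind correction -4.4° → command heading 99.3°, groundspeed 229.4 kt
Leg 3: desired track 129.6°; wind correction -1.3° → command heading 128.3°, groundspeed 234.7 kt
Leg 4: desired track 130.7°; wind correction -1.1° → command heading 129.6°, groundspeed 234.8 kt
Leg 5: desired track 257.1°; wind correction +6.7° → command heading 263.8°, groundspeed 193.5 kt
Leg 6: desired track 98.3°; wind correction -5.0° → command heading 93.3°, groundspeed 227.6 kt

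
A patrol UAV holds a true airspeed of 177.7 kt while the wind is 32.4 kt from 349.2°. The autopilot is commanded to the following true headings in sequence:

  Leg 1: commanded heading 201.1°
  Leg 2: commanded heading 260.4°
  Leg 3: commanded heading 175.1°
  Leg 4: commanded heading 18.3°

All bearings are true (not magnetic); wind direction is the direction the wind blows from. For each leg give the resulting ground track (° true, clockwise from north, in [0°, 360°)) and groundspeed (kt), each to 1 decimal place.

Leg 1: track=196.3°, groundspeed=205.9 kt
Leg 2: track=250.0°, groundspeed=180.0 kt
Leg 3: track=174.2°, groundspeed=210.0 kt
Leg 4: track=24.3°, groundspeed=150.2 kt

Leg 1: heading 201.1°; drift -4.8° → track 196.3°, groundspeed 205.9 kt
Leg 2: heading 260.4°; drift -10.4° → track 250.0°, groundspeed 180.0 kt
Leg 3: heading 175.1°; drift -0.9° → track 174.2°, groundspeed 210.0 kt
Leg 4: heading 18.3°; drift +6.0° → track 24.3°, groundspeed 150.2 kt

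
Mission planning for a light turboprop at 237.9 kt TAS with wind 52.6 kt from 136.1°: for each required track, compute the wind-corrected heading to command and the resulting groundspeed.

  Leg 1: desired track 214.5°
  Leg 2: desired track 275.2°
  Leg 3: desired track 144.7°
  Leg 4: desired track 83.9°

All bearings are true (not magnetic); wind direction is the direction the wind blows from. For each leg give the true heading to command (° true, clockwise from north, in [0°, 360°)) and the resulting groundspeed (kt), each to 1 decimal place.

Leg 1: desired track 214.5°; wind correction -12.5° → command heading 202.0°, groundspeed 221.7 kt
Leg 2: desired track 275.2°; wind correction -8.3° → command heading 266.9°, groundspeed 275.2 kt
Leg 3: desired track 144.7°; wind correction -1.9° → command heading 142.8°, groundspeed 185.8 kt
Leg 4: desired track 83.9°; wind correction +10.1° → command heading 94.0°, groundspeed 202.0 kt

Leg 1: heading=202.0°, groundspeed=221.7 kt
Leg 2: heading=266.9°, groundspeed=275.2 kt
Leg 3: heading=142.8°, groundspeed=185.8 kt
Leg 4: heading=94.0°, groundspeed=202.0 kt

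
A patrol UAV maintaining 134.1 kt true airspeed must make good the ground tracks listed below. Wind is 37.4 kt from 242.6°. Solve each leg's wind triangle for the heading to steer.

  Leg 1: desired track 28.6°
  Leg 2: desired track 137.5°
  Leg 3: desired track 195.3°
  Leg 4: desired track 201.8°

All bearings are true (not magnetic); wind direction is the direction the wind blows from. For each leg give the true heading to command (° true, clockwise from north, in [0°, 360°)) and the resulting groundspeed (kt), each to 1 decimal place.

Leg 1: desired track 28.6°; wind correction -9.0° → command heading 19.6°, groundspeed 163.5 kt
Leg 2: desired track 137.5°; wind correction +15.6° → command heading 153.1°, groundspeed 138.9 kt
Leg 3: desired track 195.3°; wind correction +11.8° → command heading 207.1°, groundspeed 105.9 kt
Leg 4: desired track 201.8°; wind correction +10.5° → command heading 212.3°, groundspeed 103.5 kt

Leg 1: heading=19.6°, groundspeed=163.5 kt
Leg 2: heading=153.1°, groundspeed=138.9 kt
Leg 3: heading=207.1°, groundspeed=105.9 kt
Leg 4: heading=212.3°, groundspeed=103.5 kt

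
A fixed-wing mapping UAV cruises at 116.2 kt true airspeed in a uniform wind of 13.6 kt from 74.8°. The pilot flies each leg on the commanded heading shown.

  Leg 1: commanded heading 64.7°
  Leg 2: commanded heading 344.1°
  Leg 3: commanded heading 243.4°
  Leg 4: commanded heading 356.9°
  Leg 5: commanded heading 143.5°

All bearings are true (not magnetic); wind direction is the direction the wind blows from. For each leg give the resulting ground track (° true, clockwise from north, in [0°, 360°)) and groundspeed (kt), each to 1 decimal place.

Leg 1: track=63.4°, groundspeed=102.8 kt
Leg 2: track=337.4°, groundspeed=117.2 kt
Leg 3: track=244.6°, groundspeed=129.6 kt
Leg 4: track=350.2°, groundspeed=114.1 kt
Leg 5: track=150.0°, groundspeed=112.0 kt

Leg 1: heading 64.7°; drift -1.3° → track 63.4°, groundspeed 102.8 kt
Leg 2: heading 344.1°; drift -6.7° → track 337.4°, groundspeed 117.2 kt
Leg 3: heading 243.4°; drift +1.2° → track 244.6°, groundspeed 129.6 kt
Leg 4: heading 356.9°; drift -6.7° → track 350.2°, groundspeed 114.1 kt
Leg 5: heading 143.5°; drift +6.5° → track 150.0°, groundspeed 112.0 kt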